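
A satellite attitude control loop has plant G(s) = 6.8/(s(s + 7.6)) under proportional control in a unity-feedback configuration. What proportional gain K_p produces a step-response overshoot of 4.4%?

From %OS = 100·exp(−πζ/√(1−ζ²)) = 4.4%, ζ = −ln(0.044)/√(π²+ln²(0.044)) = 0.7051.
Characteristic equation s² + 7.6s + 6.8K_p = 0 gives ζ = 7.6/(2√(6.8K_p)).
Setting ζ = 0.7051: √(6.8K_p) = 7.6/(2·0.7051) = 5.39, so K_p = 29.05/6.8 = 4.27.

K_p = 4.27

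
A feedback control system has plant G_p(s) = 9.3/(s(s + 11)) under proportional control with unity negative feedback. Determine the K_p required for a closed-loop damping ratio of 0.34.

Closed-loop characteristic equation: s² + 11s + K_p·9.3 = 0.
So ω_n = √(9.3K_p) and 2ζω_n = 11, giving ζ = 11/(2√(9.3K_p)).
Setting ζ = 0.34: √(9.3K_p) = 11/(2·0.34) = 16.18, so K_p = 261.7/9.3 = 28.1.

K_p = 28.1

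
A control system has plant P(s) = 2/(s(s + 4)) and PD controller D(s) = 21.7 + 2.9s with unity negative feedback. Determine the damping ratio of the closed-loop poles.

ζ = 0.744

Forward path: (21.7 + 2.9s)·2/(s(s+4)). The closed-loop characteristic equation is s² + (4 + 2·2.9)s + 2·21.7 = 0.
That is s² + 9.8s + 43.4 = 0, so ω_n = 6.588 rad/s and ζ = 9.8/(2·6.588) = 0.7438.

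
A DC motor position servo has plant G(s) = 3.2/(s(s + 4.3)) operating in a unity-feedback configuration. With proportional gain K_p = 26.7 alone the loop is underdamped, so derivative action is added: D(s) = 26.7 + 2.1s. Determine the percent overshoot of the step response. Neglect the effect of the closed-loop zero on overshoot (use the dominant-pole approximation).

Forward path: (26.7 + 2.1s)·3.2/(s(s+4.3)). The closed-loop characteristic equation is s² + (4.3 + 3.2·2.1)s + 3.2·26.7 = 0.
That is s² + 11.02s + 85.44 = 0, so ω_n = 9.243 rad/s and ζ = 11.02/(2·9.243) = 0.5961.
%OS = 100·exp(−πζ/√(1−ζ²)) = 9.71%.

9.71%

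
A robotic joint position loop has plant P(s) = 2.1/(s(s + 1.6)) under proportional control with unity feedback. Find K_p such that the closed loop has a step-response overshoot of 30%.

From %OS = 100·exp(−πζ/√(1−ζ²)) = 30%, ζ = −ln(0.3)/√(π²+ln²(0.3)) = 0.3579.
Characteristic equation s² + 1.6s + 2.1K_p = 0 gives ζ = 1.6/(2√(2.1K_p)).
Setting ζ = 0.3579: √(2.1K_p) = 1.6/(2·0.3579) = 2.236, so K_p = 4.998/2.1 = 2.38.

K_p = 2.38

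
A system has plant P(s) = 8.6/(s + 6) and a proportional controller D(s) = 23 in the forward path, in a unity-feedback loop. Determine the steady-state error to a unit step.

The loop is type 0. Static position error constant K_pos = D(0)·P(0) = 23·1.433 = 32.97.
Steady-state error to a unit step: e_ss = 1/(1+K_pos) = 1/33.97 = 0.0294.

0.0294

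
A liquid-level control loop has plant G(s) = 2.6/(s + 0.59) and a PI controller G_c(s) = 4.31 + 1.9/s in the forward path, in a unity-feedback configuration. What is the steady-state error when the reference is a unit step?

The open loop G_c(s)G(s) has a pole at the origin (type 1), so the static position error constant is infinite and e_ss = 1/(1+∞) = 0.

0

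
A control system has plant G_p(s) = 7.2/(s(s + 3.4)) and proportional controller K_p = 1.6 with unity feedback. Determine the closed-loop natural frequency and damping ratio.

ω_n = 3.39 rad/s, ζ = 0.501

1 + K_p·G_p(s) = 0 gives s² + 3.4s + 11.52 = 0.
So ω_n² = 11.52 ⇒ ω_n = 3.394 rad/s, and ζ = 3.4/(2ω_n) = 0.501.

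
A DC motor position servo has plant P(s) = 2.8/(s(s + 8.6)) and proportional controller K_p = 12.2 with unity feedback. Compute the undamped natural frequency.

1 + K_p·P(s) = 0 gives s² + 8.6s + 34.16 = 0.
Matching s² + 2ζω_n s + ω_n²: ω_n = √34.16 = 5.845 rad/s and 2ζω_n = 8.6, so ζ = 8.6/(2·5.845) = 0.736.

ω_n = 5.84 rad/s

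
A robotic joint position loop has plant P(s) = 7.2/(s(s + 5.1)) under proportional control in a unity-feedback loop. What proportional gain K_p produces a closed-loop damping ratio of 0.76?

Closed-loop characteristic equation: s² + 5.1s + K_p·7.2 = 0.
So ω_n = √(7.2K_p) and 2ζω_n = 5.1, giving ζ = 5.1/(2√(7.2K_p)).
Setting ζ = 0.76: √(7.2K_p) = 5.1/(2·0.76) = 3.355, so K_p = 11.26/7.2 = 1.56.

K_p = 1.56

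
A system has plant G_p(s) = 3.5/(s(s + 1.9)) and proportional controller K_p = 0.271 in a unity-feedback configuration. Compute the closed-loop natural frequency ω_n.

With unity feedback the closed-loop characteristic equation is s² + 1.9s + 0.271·3.5 = s² + 1.9s + 0.9485 = 0.
So ω_n² = 0.9485 ⇒ ω_n = 0.9739 rad/s, and ζ = 1.9/(2ω_n) = 0.975.

ω_n = 0.974 rad/s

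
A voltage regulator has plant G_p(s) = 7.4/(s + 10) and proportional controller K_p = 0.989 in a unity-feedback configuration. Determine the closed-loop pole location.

s = -17.32

Closed-loop transfer function: T(s) = K_p·G_p(s)/(1 + K_p·G_p(s)) = 7.319/(s + 10 + 7.319) = 7.319/(s + 17.32).
The closed-loop pole is at s = −17.32.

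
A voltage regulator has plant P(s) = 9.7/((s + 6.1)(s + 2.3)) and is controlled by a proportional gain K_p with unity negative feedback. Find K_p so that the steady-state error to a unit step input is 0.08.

K_p = 16.6

Steady-state error for a unit step on this type-0 loop is 1/(1 + K_p·P(0)).
P(0) = 0.6914. Require 1/(1 + K_p·0.6914) = 0.08, so 1 + 0.6914·K_p = 12.5.
K_p = (12.5 − 1)/0.6914 = 16.6.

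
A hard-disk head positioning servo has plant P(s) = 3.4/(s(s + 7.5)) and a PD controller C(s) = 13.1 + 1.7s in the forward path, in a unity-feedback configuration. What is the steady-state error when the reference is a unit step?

0

The open loop C(s)P(s) has a pole at the origin (type 1), so the static position error constant is infinite and e_ss = 1/(1+∞) = 0.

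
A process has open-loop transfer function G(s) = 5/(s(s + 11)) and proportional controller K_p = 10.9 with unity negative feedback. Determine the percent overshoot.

Closed-loop characteristic equation: s² + 11s + 54.5 = 0, so ω_n = 7.382 rad/s and ζ = 11/(2·7.382) = 0.745.
%OS = 100·exp(−πζ/√(1−ζ²)) = 100·exp(−π·0.745/√0.445) = 2.99%.

2.99%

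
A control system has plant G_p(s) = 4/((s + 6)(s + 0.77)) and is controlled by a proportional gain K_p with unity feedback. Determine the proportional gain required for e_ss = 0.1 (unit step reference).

For a type-0 loop with proportional control, e_ss = 1/(1 + K_p·G_p(0)).
G_p(0) = 0.8658. Require 1/(1 + K_p·0.8658) = 0.1, so 1 + 0.8658·K_p = 10.
K_p = (10 − 1)/0.8658 = 10.4.

K_p = 10.4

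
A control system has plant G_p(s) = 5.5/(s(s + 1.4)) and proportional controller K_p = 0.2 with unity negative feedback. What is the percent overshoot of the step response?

From 1 + K_pG_p(s) = 0: s² + 1.4s + 1.1 = 0 ⇒ ω_n = 1.049, ζ = 0.6674.
%OS = 100·exp(−πζ/√(1−ζ²)) = 100·exp(−π·0.6674/√0.5545) = 5.99%.

5.99%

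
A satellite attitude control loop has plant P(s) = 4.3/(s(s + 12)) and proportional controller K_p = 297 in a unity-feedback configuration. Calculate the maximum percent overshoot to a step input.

58.6%

The closed-loop denominator s² + 12s + 1277 gives ω_n = √1277 = 35.74 and ζ = 12/(2ω_n) = 0.1679.
%OS = 100·exp(−πζ/√(1−ζ²)) = 100·exp(−π·0.1679/√0.9718) = 58.6%.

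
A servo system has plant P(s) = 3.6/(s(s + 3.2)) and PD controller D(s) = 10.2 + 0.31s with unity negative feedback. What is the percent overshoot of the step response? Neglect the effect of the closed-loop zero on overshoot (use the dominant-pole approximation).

Forward path: (10.2 + 0.31s)·3.6/(s(s+3.2)). The closed-loop characteristic equation is s² + (3.2 + 3.6·0.31)s + 3.6·10.2 = 0.
That is s² + 4.316s + 36.72 = 0, so ω_n = 6.06 rad/s and ζ = 4.316/(2·6.06) = 0.3561.
%OS = 100·exp(−πζ/√(1−ζ²)) = 30.2%.

30.2%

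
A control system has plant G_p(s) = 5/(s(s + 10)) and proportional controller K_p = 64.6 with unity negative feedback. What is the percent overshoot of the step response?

40.3%

From 1 + K_pG_p(s) = 0: s² + 10s + 323 = 0 ⇒ ω_n = 17.97, ζ = 0.2782.
%OS = 100·exp(−πζ/√(1−ζ²)) = 100·exp(−π·0.2782/√0.9226) = 40.3%.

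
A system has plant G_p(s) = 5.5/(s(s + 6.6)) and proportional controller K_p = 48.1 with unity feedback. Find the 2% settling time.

From 1 + K_pG_p(s) = 0: s² + 6.6s + 264.6 = 0 ⇒ ω_n = 16.26, ζ = 0.2029.
2% settling time T_s ≈ 4/(ζω_n) = 4/3.3 = 1.21 s.

T_s ≈ 1.21 s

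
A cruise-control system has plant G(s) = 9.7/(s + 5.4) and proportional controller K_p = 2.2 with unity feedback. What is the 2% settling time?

T_s ≈ 0.15 s

Closed-loop transfer function: T(s) = K_p·G(s)/(1 + K_p·G(s)) = 21.34/(s + 5.4 + 21.34) = 21.34/(s + 26.74).
Time constant τ = 1/26.74 = 0.0374 s, so the 2% settling time is about 4τ = 0.15 s.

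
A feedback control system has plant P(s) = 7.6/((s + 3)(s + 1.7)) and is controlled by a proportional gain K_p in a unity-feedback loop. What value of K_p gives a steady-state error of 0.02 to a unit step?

K_p = 32.9

The loop is type 0, so e_ss(step) = 1/(1 + K_pos) with K_pos = K_p·P(0).
P(0) = 1.49. Require 1/(1 + K_p·1.49) = 0.02, so 1 + 1.49·K_p = 50.
K_p = (50 − 1)/1.49 = 32.9.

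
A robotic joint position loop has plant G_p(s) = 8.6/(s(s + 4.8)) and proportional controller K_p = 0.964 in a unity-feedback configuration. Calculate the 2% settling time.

T_s ≈ 1.67 s

The closed-loop denominator s² + 4.8s + 8.29 gives ω_n = √8.29 = 2.879 and ζ = 4.8/(2ω_n) = 0.8335.
2% settling time T_s ≈ 4/(ζω_n) = 4/2.4 = 1.67 s.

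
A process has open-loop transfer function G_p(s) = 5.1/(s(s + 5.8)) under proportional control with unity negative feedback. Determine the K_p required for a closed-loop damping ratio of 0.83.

K_p = 2.39

Closed-loop characteristic equation: s² + 5.8s + K_p·5.1 = 0.
So ω_n = √(5.1K_p) and 2ζω_n = 5.8, giving ζ = 5.8/(2√(5.1K_p)).
Setting ζ = 0.83: √(5.1K_p) = 5.8/(2·0.83) = 3.494, so K_p = 12.21/5.1 = 2.39.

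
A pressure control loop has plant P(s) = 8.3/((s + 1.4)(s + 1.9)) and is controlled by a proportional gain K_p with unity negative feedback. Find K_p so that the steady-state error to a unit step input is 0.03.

K_p = 10.4

The loop is type 0, so e_ss(step) = 1/(1 + K_pos) with K_pos = K_p·P(0).
P(0) = 3.12. Require 1/(1 + K_p·3.12) = 0.03, so 1 + 3.12·K_p = 33.33.
K_p = (33.33 − 1)/3.12 = 10.4.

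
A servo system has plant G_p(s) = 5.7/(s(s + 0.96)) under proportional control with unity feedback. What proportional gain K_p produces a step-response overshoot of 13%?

From %OS = 100·exp(−πζ/√(1−ζ²)) = 13%, ζ = −ln(0.13)/√(π²+ln²(0.13)) = 0.5446.
Characteristic equation s² + 0.96s + 5.7K_p = 0 gives ζ = 0.96/(2√(5.7K_p)).
Setting ζ = 0.5446: √(5.7K_p) = 0.96/(2·0.5446) = 0.8813, so K_p = 0.7767/5.7 = 0.136.

K_p = 0.136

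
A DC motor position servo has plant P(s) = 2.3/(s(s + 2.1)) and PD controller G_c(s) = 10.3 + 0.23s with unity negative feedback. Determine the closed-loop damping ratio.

Forward path: (10.3 + 0.23s)·2.3/(s(s+2.1)). The closed-loop characteristic equation is s² + (2.1 + 2.3·0.23)s + 2.3·10.3 = 0.
That is s² + 2.629s + 23.69 = 0, so ω_n = 4.867 rad/s and ζ = 2.629/(2·4.867) = 0.2701.

ζ = 0.27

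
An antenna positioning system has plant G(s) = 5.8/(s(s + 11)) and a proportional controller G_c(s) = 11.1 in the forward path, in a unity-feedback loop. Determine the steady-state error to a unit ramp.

The loop has one pole at the origin (type 1). Velocity error constant K_v = lim_{s→0} s·G_c(s)G(s) = 11.1·5.8/11 = 5.853.
Steady-state error to a unit ramp: e_ss = 1/K_v = 0.171.

0.171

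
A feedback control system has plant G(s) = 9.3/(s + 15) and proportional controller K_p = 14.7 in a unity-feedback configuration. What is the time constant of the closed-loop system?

τ = 0.00659 s

Closed-loop transfer function: T(s) = K_p·G(s)/(1 + K_p·G(s)) = 136.7/(s + 15 + 136.7) = 136.7/(s + 151.7).
Time constant τ = 1/151.7 = 0.00659 s.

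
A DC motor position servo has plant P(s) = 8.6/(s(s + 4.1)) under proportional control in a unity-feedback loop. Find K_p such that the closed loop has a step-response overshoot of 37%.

K_p = 5.37

From %OS = 100·exp(−πζ/√(1−ζ²)) = 37%, ζ = −ln(0.37)/√(π²+ln²(0.37)) = 0.3017.
Characteristic equation s² + 4.1s + 8.6K_p = 0 gives ζ = 4.1/(2√(8.6K_p)).
Setting ζ = 0.3017: √(8.6K_p) = 4.1/(2·0.3017) = 6.794, so K_p = 46.16/8.6 = 5.37.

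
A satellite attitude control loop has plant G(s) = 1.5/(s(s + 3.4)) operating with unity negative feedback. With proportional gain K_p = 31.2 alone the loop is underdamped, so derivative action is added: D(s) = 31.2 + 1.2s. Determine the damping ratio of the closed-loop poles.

Forward path: (31.2 + 1.2s)·1.5/(s(s+3.4)). The closed-loop characteristic equation is s² + (3.4 + 1.5·1.2)s + 1.5·31.2 = 0.
That is s² + 5.2s + 46.8 = 0, so ω_n = 6.841 rad/s and ζ = 5.2/(2·6.841) = 0.3801.

ζ = 0.38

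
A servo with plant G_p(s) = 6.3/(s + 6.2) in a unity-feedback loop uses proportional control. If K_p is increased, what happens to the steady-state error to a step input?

The position error constant K_pos = K_p·G_p(0) grows with K_p, and e_ss = 1/(1+K_pos) falls.

decrease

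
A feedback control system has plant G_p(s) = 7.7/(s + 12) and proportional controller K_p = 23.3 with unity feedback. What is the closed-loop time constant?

τ = 0.00522 s

Closed-loop transfer function: T(s) = K_p·G_p(s)/(1 + K_p·G_p(s)) = 179.4/(s + 12 + 179.4) = 179.4/(s + 191.4).
Time constant τ = 1/191.4 = 0.00522 s.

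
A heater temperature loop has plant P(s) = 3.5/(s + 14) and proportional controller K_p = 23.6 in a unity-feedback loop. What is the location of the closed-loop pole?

s = -96.6

Closed-loop transfer function: T(s) = K_p·P(s)/(1 + K_p·P(s)) = 82.6/(s + 14 + 82.6) = 82.6/(s + 96.6).
The closed-loop pole is at s = −96.6.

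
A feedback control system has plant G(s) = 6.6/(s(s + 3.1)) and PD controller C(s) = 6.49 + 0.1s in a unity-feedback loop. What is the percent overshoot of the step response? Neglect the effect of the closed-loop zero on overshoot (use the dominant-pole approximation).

39%

Forward path: (6.49 + 0.1s)·6.6/(s(s+3.1)). The closed-loop characteristic equation is s² + (3.1 + 6.6·0.1)s + 6.6·6.49 = 0.
That is s² + 3.76s + 42.83 = 0, so ω_n = 6.545 rad/s and ζ = 3.76/(2·6.545) = 0.2873.
%OS = 100·exp(−πζ/√(1−ζ²)) = 39%.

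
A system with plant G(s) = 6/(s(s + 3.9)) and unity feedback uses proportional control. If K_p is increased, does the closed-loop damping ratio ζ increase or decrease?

ζ = 3.9/(2√(6K_p)); increasing K_p raises the denominator, so ζ falls.

decrease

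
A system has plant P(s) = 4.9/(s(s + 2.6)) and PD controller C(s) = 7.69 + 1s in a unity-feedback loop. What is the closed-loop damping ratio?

Forward path: (7.69 + 1s)·4.9/(s(s+2.6)). The closed-loop characteristic equation is s² + (2.6 + 4.9·1)s + 4.9·7.69 = 0.
That is s² + 7.5s + 37.68 = 0, so ω_n = 6.138 rad/s and ζ = 7.5/(2·6.138) = 0.6109.

ζ = 0.611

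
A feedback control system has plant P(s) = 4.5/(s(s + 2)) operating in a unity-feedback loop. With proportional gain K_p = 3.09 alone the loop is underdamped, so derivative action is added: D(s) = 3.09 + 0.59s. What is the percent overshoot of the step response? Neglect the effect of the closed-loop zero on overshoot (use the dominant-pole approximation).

8.13%

Forward path: (3.09 + 0.59s)·4.5/(s(s+2)). The closed-loop characteristic equation is s² + (2 + 4.5·0.59)s + 4.5·3.09 = 0.
That is s² + 4.655s + 13.9 = 0, so ω_n = 3.729 rad/s and ζ = 4.655/(2·3.729) = 0.6242.
%OS = 100·exp(−πζ/√(1−ζ²)) = 8.13%.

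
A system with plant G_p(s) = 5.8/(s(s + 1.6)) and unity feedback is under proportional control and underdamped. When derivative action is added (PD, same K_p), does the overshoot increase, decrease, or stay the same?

With PD the characteristic equation becomes s² + (a + K·K_d)s + K·K_p = 0; the damping term grows, ζ rises, overshoot falls.

decrease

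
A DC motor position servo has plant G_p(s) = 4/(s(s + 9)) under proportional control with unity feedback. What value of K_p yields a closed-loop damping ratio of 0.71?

K_p = 10

Closed-loop characteristic equation: s² + 9s + K_p·4 = 0.
So ω_n = √(4K_p) and 2ζω_n = 9, giving ζ = 9/(2√(4K_p)).
Setting ζ = 0.71: √(4K_p) = 9/(2·0.71) = 6.338, so K_p = 40.17/4 = 10.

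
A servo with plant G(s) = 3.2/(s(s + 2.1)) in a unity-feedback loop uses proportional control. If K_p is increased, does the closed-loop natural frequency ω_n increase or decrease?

ω_n = √(3.2·K_p), which grows with K_p.

increase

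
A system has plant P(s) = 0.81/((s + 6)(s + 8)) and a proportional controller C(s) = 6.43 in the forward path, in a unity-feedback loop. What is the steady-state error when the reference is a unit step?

0.902

The loop is type 0. Static position error constant K_pos = C(0)·P(0) = 6.43·0.01688 = 0.1085.
Steady-state error to a unit step: e_ss = 1/(1+K_pos) = 1/1.109 = 0.902.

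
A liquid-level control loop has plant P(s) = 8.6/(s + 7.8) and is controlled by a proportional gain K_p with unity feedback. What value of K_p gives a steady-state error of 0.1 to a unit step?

The loop is type 0, so e_ss(step) = 1/(1 + K_pos) with K_pos = K_p·P(0).
P(0) = 1.103. Require 1/(1 + K_p·1.103) = 0.1, so 1 + 1.103·K_p = 10.
K_p = (10 − 1)/1.103 = 8.16.

K_p = 8.16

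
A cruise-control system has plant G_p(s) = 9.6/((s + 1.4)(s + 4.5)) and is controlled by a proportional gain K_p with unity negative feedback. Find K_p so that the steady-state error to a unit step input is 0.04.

For a type-0 loop with proportional control, e_ss = 1/(1 + K_p·G_p(0)).
G_p(0) = 1.524. Require 1/(1 + K_p·1.524) = 0.04, so 1 + 1.524·K_p = 25.
K_p = (25 − 1)/1.524 = 15.8.

K_p = 15.8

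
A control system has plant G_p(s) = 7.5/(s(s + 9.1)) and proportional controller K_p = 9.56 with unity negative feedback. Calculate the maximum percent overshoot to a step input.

Closed-loop characteristic equation: s² + 9.1s + 71.7 = 0, so ω_n = 8.468 rad/s and ζ = 9.1/(2·8.468) = 0.5373.
%OS = 100·exp(−πζ/√(1−ζ²)) = 100·exp(−π·0.5373/√0.7113) = 13.5%.

13.5%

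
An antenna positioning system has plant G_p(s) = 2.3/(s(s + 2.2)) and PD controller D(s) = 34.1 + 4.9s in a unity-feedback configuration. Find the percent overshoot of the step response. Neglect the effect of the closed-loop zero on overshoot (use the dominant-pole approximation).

2.52%

Forward path: (34.1 + 4.9s)·2.3/(s(s+2.2)). The closed-loop characteristic equation is s² + (2.2 + 2.3·4.9)s + 2.3·34.1 = 0.
That is s² + 13.47s + 78.43 = 0, so ω_n = 8.856 rad/s and ζ = 13.47/(2·8.856) = 0.7605.
%OS = 100·exp(−πζ/√(1−ζ²)) = 2.52%.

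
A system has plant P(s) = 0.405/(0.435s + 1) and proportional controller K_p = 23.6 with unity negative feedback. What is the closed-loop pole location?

Closed loop: T(s) = K_p·P/(1+K_p·P) = 9.558/(0.435s + 1 + 9.558), with pole at s = −(1 + 9.558)/0.435 = −24.27.

s = -24.27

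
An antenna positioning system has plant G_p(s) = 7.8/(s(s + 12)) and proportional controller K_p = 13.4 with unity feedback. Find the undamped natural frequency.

ω_n = 10.2 rad/s

With unity feedback the closed-loop characteristic equation is s² + 12s + 13.4·7.8 = s² + 12s + 104.5 = 0.
So ω_n² = 104.5 ⇒ ω_n = 10.22 rad/s, and ζ = 12/(2ω_n) = 0.587.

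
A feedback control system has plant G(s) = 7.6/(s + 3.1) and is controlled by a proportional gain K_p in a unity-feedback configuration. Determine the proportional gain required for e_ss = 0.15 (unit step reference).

Steady-state error for a unit step on this type-0 loop is 1/(1 + K_p·G(0)).
G(0) = 2.452. Require 1/(1 + K_p·2.452) = 0.15, so 1 + 2.452·K_p = 6.667.
K_p = (6.667 − 1)/2.452 = 2.31.

K_p = 2.31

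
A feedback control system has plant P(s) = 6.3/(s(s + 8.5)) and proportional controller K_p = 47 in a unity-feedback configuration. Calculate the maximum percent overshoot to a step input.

Closed-loop characteristic equation: s² + 8.5s + 296.1 = 0, so ω_n = 17.21 rad/s and ζ = 8.5/(2·17.21) = 0.247.
%OS = 100·exp(−πζ/√(1−ζ²)) = 100·exp(−π·0.247/√0.939) = 44.9%.

44.9%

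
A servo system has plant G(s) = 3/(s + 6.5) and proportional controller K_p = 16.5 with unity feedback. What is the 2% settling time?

T_s ≈ 0.0714 s

Closed-loop transfer function: T(s) = K_p·G(s)/(1 + K_p·G(s)) = 49.5/(s + 6.5 + 49.5) = 49.5/(s + 56).
Time constant τ = 1/56 = 0.01786 s, so the 2% settling time is about 4τ = 0.0714 s.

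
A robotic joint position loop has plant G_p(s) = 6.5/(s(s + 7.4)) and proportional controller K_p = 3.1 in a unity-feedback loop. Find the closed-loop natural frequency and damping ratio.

ω_n = 4.49 rad/s, ζ = 0.824

The closed-loop denominator is s(s+7.4) + 3.1·6.5 = s² + 7.4s + 20.15.
So ω_n² = 20.15 ⇒ ω_n = 4.489 rad/s, and ζ = 7.4/(2ω_n) = 0.824.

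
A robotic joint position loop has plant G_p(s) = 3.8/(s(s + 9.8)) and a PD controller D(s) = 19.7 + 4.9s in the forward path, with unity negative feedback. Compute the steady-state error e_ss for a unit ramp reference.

The loop has one pole at the origin (type 1). Velocity error constant K_v = lim_{s→0} s·D(s)G_p(s) = 19.7·3.8/9.8 = 7.639.
Steady-state error to a unit ramp: e_ss = 1/K_v = 0.131.

0.131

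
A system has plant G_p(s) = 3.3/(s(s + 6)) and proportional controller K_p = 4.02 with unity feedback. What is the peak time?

From 1 + K_pG_p(s) = 0: s² + 6s + 13.27 = 0 ⇒ ω_n = 3.642, ζ = 0.8237.
Damped frequency ω_d = ω_n√(1−ζ²) = 2.065 rad/s, so peak time T_p = π/ω_d = 1.52 s.

T_p = 1.52 s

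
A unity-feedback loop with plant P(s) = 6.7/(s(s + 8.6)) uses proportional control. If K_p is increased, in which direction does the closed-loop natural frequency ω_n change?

increase

ω_n = √(6.7·K_p), which grows with K_p.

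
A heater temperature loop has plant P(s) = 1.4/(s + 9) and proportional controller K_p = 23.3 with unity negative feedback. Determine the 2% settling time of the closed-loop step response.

Closed-loop transfer function: T(s) = K_p·P(s)/(1 + K_p·P(s)) = 32.62/(s + 9 + 32.62) = 32.62/(s + 41.62).
Time constant τ = 1/41.62 = 0.02403 s, so the 2% settling time is about 4τ = 0.0961 s.

T_s ≈ 0.0961 s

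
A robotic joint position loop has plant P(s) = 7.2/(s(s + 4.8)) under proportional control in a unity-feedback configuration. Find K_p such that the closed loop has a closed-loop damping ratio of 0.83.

Closed-loop characteristic equation: s² + 4.8s + K_p·7.2 = 0.
So ω_n = √(7.2K_p) and 2ζω_n = 4.8, giving ζ = 4.8/(2√(7.2K_p)).
Setting ζ = 0.83: √(7.2K_p) = 4.8/(2·0.83) = 2.892, so K_p = 8.361/7.2 = 1.16.

K_p = 1.16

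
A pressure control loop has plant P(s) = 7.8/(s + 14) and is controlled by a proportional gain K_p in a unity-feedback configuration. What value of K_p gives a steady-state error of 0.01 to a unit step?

Steady-state error for a unit step on this type-0 loop is 1/(1 + K_p·P(0)).
P(0) = 0.5571. Require 1/(1 + K_p·0.5571) = 0.01, so 1 + 0.5571·K_p = 100.
K_p = (100 − 1)/0.5571 = 178.

K_p = 178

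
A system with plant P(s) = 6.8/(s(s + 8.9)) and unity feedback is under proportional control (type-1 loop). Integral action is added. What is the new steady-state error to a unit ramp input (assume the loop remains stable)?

0

The integrator raises the loop to type 2, so K_v → ∞ and e_ss to a ramp is zero.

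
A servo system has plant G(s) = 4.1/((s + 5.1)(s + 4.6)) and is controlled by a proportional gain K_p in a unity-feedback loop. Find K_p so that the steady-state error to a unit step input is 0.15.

K_p = 32.4

The loop is type 0, so e_ss(step) = 1/(1 + K_pos) with K_pos = K_p·G(0).
G(0) = 0.1748. Require 1/(1 + K_p·0.1748) = 0.15, so 1 + 0.1748·K_p = 6.667.
K_p = (6.667 − 1)/0.1748 = 32.4.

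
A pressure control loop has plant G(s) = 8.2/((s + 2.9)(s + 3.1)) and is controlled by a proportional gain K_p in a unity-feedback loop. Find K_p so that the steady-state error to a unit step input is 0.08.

K_p = 12.6

The loop is type 0, so e_ss(step) = 1/(1 + K_pos) with K_pos = K_p·G(0).
G(0) = 0.9121. Require 1/(1 + K_p·0.9121) = 0.08, so 1 + 0.9121·K_p = 12.5.
K_p = (12.5 − 1)/0.9121 = 12.6.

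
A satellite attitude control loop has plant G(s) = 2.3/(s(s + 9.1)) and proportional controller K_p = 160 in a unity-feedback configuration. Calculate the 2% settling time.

From 1 + K_pG(s) = 0: s² + 9.1s + 368 = 0 ⇒ ω_n = 19.18, ζ = 0.2372.
2% settling time T_s ≈ 4/(ζω_n) = 4/4.55 = 0.879 s.

T_s ≈ 0.879 s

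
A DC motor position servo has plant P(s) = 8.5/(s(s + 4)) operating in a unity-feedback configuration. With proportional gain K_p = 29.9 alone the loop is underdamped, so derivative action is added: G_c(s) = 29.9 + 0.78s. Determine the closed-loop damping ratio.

ζ = 0.333

Forward path: (29.9 + 0.78s)·8.5/(s(s+4)). The closed-loop characteristic equation is s² + (4 + 8.5·0.78)s + 8.5·29.9 = 0.
That is s² + 10.63s + 254.1 = 0, so ω_n = 15.94 rad/s and ζ = 10.63/(2·15.94) = 0.3334.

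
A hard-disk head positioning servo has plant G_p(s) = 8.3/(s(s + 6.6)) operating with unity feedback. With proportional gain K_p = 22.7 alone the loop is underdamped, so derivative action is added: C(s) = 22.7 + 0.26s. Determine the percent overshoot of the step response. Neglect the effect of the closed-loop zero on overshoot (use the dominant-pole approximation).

Forward path: (22.7 + 0.26s)·8.3/(s(s+6.6)). The closed-loop characteristic equation is s² + (6.6 + 8.3·0.26)s + 8.3·22.7 = 0.
That is s² + 8.758s + 188.4 = 0, so ω_n = 13.73 rad/s and ζ = 8.758/(2·13.73) = 0.319.
%OS = 100·exp(−πζ/√(1−ζ²)) = 34.7%.

34.7%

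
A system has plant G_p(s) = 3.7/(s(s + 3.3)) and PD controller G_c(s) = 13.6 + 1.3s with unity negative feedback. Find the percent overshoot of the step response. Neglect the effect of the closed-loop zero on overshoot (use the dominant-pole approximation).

11.2%

Forward path: (13.6 + 1.3s)·3.7/(s(s+3.3)). The closed-loop characteristic equation is s² + (3.3 + 3.7·1.3)s + 3.7·13.6 = 0.
That is s² + 8.11s + 50.32 = 0, so ω_n = 7.094 rad/s and ζ = 8.11/(2·7.094) = 0.5716.
%OS = 100·exp(−πζ/√(1−ζ²)) = 11.2%.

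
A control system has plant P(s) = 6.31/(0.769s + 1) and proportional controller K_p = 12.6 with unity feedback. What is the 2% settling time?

T_s ≈ 0.0382 s

Closed loop: T(s) = K_p·P/(1+K_p·P) = 79.51/(0.769s + 1 + 79.51), with pole at s = −(1 + 79.51)/0.769 = −104.7.
τ = 1/104.7 = 0.009552 s, so 2% settling time ≈ 4τ = 0.0382 s.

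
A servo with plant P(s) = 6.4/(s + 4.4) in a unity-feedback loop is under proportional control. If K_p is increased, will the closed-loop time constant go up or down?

decrease

The closed-loop bandwidth 4.4+K_p·6.4 grows with K_p, so τ shrinks.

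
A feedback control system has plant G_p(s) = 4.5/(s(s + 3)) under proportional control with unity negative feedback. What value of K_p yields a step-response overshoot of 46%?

From %OS = 100·exp(−πζ/√(1−ζ²)) = 46%, ζ = −ln(0.46)/√(π²+ln²(0.46)) = 0.24.
Characteristic equation s² + 3s + 4.5K_p = 0 gives ζ = 3/(2√(4.5K_p)).
Setting ζ = 0.24: √(4.5K_p) = 3/(2·0.24) = 6.251, so K_p = 39.08/4.5 = 8.68.

K_p = 8.68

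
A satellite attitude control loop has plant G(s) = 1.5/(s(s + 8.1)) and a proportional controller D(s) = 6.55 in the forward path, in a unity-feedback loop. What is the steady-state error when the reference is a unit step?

0

The open loop D(s)G(s) has a pole at the origin (type 1), so the static position error constant is infinite and e_ss = 1/(1+∞) = 0.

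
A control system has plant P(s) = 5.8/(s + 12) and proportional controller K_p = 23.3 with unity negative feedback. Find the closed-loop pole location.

s = -147.1

Closed-loop transfer function: T(s) = K_p·P(s)/(1 + K_p·P(s)) = 135.1/(s + 12 + 135.1) = 135.1/(s + 147.1).
The closed-loop pole is at s = −147.1.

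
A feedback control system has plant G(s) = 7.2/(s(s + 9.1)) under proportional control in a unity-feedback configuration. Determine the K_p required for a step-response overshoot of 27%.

From %OS = 100·exp(−πζ/√(1−ζ²)) = 27%, ζ = −ln(0.27)/√(π²+ln²(0.27)) = 0.3847.
Characteristic equation s² + 9.1s + 7.2K_p = 0 gives ζ = 9.1/(2√(7.2K_p)).
Setting ζ = 0.3847: √(7.2K_p) = 9.1/(2·0.3847) = 11.83, so K_p = 139.9/7.2 = 19.4.

K_p = 19.4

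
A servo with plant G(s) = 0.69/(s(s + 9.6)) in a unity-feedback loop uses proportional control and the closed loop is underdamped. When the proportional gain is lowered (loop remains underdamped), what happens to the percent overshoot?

ζ = 9.6/(2√(0.69K_p)) rises as K_p falls; higher damping means less overshoot.

decrease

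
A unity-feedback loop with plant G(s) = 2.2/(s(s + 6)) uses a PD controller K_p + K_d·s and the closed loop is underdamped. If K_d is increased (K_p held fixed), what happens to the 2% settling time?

Characteristic equation s² + (6 + 2.2K_d)s + 2.2K_p = 0: raising K_d increases ζω_n = (6+2.2K_d)/2 while the loop stays underdamped, so T_s ≈ 4/(ζω_n) decreases.

decrease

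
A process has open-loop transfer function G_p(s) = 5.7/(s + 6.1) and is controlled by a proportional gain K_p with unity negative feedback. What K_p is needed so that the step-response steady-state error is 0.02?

Steady-state error for a unit step on this type-0 loop is 1/(1 + K_p·G_p(0)).
G_p(0) = 0.9344. Require 1/(1 + K_p·0.9344) = 0.02, so 1 + 0.9344·K_p = 50.
K_p = (50 − 1)/0.9344 = 52.4.

K_p = 52.4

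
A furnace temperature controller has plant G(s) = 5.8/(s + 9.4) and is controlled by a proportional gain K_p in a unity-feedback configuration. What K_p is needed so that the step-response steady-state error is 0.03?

K_p = 52.4

For a type-0 loop with proportional control, e_ss = 1/(1 + K_p·G(0)).
G(0) = 0.617. Require 1/(1 + K_p·0.617) = 0.03, so 1 + 0.617·K_p = 33.33.
K_p = (33.33 − 1)/0.617 = 52.4.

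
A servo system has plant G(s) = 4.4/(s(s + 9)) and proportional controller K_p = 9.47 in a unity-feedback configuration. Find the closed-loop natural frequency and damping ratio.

The closed-loop denominator is s(s+9) + 9.47·4.4 = s² + 9s + 41.67.
So ω_n² = 41.67 ⇒ ω_n = 6.455 rad/s, and ζ = 9/(2ω_n) = 0.697.

ω_n = 6.46 rad/s, ζ = 0.697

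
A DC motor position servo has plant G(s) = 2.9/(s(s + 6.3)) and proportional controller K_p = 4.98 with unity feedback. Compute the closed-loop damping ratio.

1 + K_p·G(s) = 0 gives s² + 6.3s + 14.44 = 0.
Matching s² + 2ζω_n s + ω_n²: ω_n = √14.44 = 3.8 rad/s and 2ζω_n = 6.3, so ζ = 6.3/(2·3.8) = 0.829.

ζ = 0.829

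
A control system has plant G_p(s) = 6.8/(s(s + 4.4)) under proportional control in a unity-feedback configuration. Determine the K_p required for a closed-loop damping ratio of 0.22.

Closed-loop characteristic equation: s² + 4.4s + K_p·6.8 = 0.
So ω_n = √(6.8K_p) and 2ζω_n = 4.4, giving ζ = 4.4/(2√(6.8K_p)).
Setting ζ = 0.22: √(6.8K_p) = 4.4/(2·0.22) = 10, so K_p = 100/6.8 = 14.7.

K_p = 14.7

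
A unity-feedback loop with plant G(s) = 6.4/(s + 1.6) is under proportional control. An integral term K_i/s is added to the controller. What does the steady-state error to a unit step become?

The integrator makes K_pos = lim_{s→0} C(s)G(s) infinite, so e_ss = 1/(1+K_pos) = 0.

0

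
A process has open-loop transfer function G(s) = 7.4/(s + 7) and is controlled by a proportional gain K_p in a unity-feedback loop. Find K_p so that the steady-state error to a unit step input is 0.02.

K_p = 46.4

For a type-0 loop with proportional control, e_ss = 1/(1 + K_p·G(0)).
G(0) = 1.057. Require 1/(1 + K_p·1.057) = 0.02, so 1 + 1.057·K_p = 50.
K_p = (50 − 1)/1.057 = 46.4.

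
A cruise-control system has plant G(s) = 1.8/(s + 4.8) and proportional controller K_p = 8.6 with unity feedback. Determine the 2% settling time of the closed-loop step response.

Closed-loop transfer function: T(s) = K_p·G(s)/(1 + K_p·G(s)) = 15.48/(s + 4.8 + 15.48) = 15.48/(s + 20.28).
Time constant τ = 1/20.28 = 0.04931 s, so the 2% settling time is about 4τ = 0.197 s.

T_s ≈ 0.197 s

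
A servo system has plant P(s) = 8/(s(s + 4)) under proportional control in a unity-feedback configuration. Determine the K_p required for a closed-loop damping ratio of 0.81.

K_p = 0.762

Closed-loop characteristic equation: s² + 4s + K_p·8 = 0.
So ω_n = √(8K_p) and 2ζω_n = 4, giving ζ = 4/(2√(8K_p)).
Setting ζ = 0.81: √(8K_p) = 4/(2·0.81) = 2.469, so K_p = 6.097/8 = 0.762.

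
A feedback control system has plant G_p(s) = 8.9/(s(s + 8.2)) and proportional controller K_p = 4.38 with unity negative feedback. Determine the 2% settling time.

T_s ≈ 0.976 s

From 1 + K_pG_p(s) = 0: s² + 8.2s + 38.98 = 0 ⇒ ω_n = 6.244, ζ = 0.6567.
2% settling time T_s ≈ 4/(ζω_n) = 4/4.1 = 0.976 s.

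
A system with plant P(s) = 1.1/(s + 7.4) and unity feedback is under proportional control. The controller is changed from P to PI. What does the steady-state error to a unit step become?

0

The integrator makes K_pos = lim_{s→0} C(s)G(s) infinite, so e_ss = 1/(1+K_pos) = 0.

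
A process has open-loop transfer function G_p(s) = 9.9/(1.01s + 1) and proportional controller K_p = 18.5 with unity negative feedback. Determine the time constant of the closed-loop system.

Closed loop: T(s) = K_p·G_p/(1+K_p·G_p) = 183.2/(1.01s + 1 + 183.2), with pole at s = −(1 + 183.2)/1.01 = −182.3.
Closed-loop time constant τ = 1/182.3 = 0.00548 s.

τ = 0.00548 s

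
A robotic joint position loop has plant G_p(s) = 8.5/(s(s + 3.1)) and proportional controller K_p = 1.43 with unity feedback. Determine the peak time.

T_p = 1.01 s

From 1 + K_pG_p(s) = 0: s² + 3.1s + 12.15 = 0 ⇒ ω_n = 3.486, ζ = 0.4446.
Damped frequency ω_d = ω_n√(1−ζ²) = 3.123 rad/s, so peak time T_p = π/ω_d = 1.01 s.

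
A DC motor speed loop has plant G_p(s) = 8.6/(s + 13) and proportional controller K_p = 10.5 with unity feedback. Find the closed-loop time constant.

τ = 0.00968 s

Closed-loop transfer function: T(s) = K_p·G_p(s)/(1 + K_p·G_p(s)) = 90.3/(s + 13 + 90.3) = 90.3/(s + 103.3).
Time constant τ = 1/103.3 = 0.00968 s.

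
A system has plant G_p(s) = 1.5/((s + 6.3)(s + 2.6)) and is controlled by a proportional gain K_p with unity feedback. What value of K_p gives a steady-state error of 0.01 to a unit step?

K_p = 1080

The loop is type 0, so e_ss(step) = 1/(1 + K_pos) with K_pos = K_p·G_p(0).
G_p(0) = 0.09158. Require 1/(1 + K_p·0.09158) = 0.01, so 1 + 0.09158·K_p = 100.
K_p = (100 − 1)/0.09158 = 1080.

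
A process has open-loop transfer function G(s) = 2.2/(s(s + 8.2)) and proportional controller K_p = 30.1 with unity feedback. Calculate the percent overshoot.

From 1 + K_pG(s) = 0: s² + 8.2s + 66.22 = 0 ⇒ ω_n = 8.138, ζ = 0.5038.
%OS = 100·exp(−πζ/√(1−ζ²)) = 100·exp(−π·0.5038/√0.7461) = 16%.

16%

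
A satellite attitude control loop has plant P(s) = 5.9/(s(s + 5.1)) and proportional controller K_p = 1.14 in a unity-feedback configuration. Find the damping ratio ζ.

With unity feedback the closed-loop characteristic equation is s² + 5.1s + 1.14·5.9 = s² + 5.1s + 6.726 = 0.
So ω_n² = 6.726 ⇒ ω_n = 2.593 rad/s, and ζ = 5.1/(2ω_n) = 0.983.

ζ = 0.983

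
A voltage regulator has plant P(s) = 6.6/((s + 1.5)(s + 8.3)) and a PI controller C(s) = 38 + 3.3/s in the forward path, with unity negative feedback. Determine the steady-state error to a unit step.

0

The open loop C(s)P(s) has a pole at the origin (type 1), so the static position error constant is infinite and e_ss = 1/(1+∞) = 0.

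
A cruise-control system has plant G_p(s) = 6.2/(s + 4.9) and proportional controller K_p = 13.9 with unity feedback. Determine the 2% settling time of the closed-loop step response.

T_s ≈ 0.0439 s

Closed-loop transfer function: T(s) = K_p·G_p(s)/(1 + K_p·G_p(s)) = 86.18/(s + 4.9 + 86.18) = 86.18/(s + 91.08).
Time constant τ = 1/91.08 = 0.01098 s, so the 2% settling time is about 4τ = 0.0439 s.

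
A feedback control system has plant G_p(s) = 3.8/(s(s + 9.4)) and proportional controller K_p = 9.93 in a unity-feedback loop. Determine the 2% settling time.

Closed-loop characteristic equation: s² + 9.4s + 37.73 = 0, so ω_n = 6.143 rad/s and ζ = 9.4/(2·6.143) = 0.7651.
2% settling time T_s ≈ 4/(ζω_n) = 4/4.7 = 0.851 s.

T_s ≈ 0.851 s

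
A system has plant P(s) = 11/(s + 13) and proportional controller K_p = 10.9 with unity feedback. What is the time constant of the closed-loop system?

Closed-loop transfer function: T(s) = K_p·P(s)/(1 + K_p·P(s)) = 119.9/(s + 13 + 119.9) = 119.9/(s + 132.9).
Time constant τ = 1/132.9 = 0.00752 s.

τ = 0.00752 s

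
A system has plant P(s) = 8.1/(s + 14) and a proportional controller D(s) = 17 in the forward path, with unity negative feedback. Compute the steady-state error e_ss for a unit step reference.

0.0923

The loop is type 0. Static position error constant K_pos = D(0)·P(0) = 17·0.5786 = 9.836.
Steady-state error to a unit step: e_ss = 1/(1+K_pos) = 1/10.84 = 0.0923.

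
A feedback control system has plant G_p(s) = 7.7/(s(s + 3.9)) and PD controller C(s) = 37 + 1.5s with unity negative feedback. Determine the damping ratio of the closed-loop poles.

ζ = 0.458

Forward path: (37 + 1.5s)·7.7/(s(s+3.9)). The closed-loop characteristic equation is s² + (3.9 + 7.7·1.5)s + 7.7·37 = 0.
That is s² + 15.45s + 284.9 = 0, so ω_n = 16.88 rad/s and ζ = 15.45/(2·16.88) = 0.4577.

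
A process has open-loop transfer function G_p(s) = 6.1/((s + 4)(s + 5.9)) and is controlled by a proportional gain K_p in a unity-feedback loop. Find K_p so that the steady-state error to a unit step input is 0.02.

K_p = 190

Steady-state error for a unit step on this type-0 loop is 1/(1 + K_p·G_p(0)).
G_p(0) = 0.2585. Require 1/(1 + K_p·0.2585) = 0.02, so 1 + 0.2585·K_p = 50.
K_p = (50 − 1)/0.2585 = 190.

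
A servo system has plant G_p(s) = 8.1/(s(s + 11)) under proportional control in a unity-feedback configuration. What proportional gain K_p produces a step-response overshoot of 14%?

K_p = 13.3

From %OS = 100·exp(−πζ/√(1−ζ²)) = 14%, ζ = −ln(0.14)/√(π²+ln²(0.14)) = 0.5305.
Characteristic equation s² + 11s + 8.1K_p = 0 gives ζ = 11/(2√(8.1K_p)).
Setting ζ = 0.5305: √(8.1K_p) = 11/(2·0.5305) = 10.37, so K_p = 107.5/8.1 = 13.3.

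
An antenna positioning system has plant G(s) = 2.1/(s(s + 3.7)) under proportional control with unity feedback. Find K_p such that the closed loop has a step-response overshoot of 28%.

From %OS = 100·exp(−πζ/√(1−ζ²)) = 28%, ζ = −ln(0.28)/√(π²+ln²(0.28)) = 0.3755.
Characteristic equation s² + 3.7s + 2.1K_p = 0 gives ζ = 3.7/(2√(2.1K_p)).
Setting ζ = 0.3755: √(2.1K_p) = 3.7/(2·0.3755) = 4.926, so K_p = 24.27/2.1 = 11.6.

K_p = 11.6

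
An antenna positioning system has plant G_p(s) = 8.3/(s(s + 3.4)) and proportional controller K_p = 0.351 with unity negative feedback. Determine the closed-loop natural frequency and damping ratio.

ω_n = 1.71 rad/s, ζ = 0.996

With unity feedback the closed-loop characteristic equation is s² + 3.4s + 0.351·8.3 = s² + 3.4s + 2.913 = 0.
So ω_n² = 2.913 ⇒ ω_n = 1.707 rad/s, and ζ = 3.4/(2ω_n) = 0.996.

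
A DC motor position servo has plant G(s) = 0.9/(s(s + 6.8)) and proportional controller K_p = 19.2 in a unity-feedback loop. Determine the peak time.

From 1 + K_pG(s) = 0: s² + 6.8s + 17.28 = 0 ⇒ ω_n = 4.157, ζ = 0.8179.
Damped frequency ω_d = ω_n√(1−ζ²) = 2.392 rad/s, so peak time T_p = π/ω_d = 1.31 s.

T_p = 1.31 s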